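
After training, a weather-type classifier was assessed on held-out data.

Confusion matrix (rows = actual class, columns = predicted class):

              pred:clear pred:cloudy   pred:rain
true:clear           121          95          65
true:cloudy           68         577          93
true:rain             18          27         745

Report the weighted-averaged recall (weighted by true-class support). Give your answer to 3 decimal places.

Per-class recall (TP/(TP+FN)):
  clear: TP=121, FN=95+65=160 → 121/281 = 0.4306
  cloudy: TP=577, FN=68+93=161 → 577/738 = 0.7818
  rain: TP=745, FN=18+27=45 → 745/790 = 0.9430
Weighted-recall = Σ (supportᵢ/N)·recallᵢ with N=1809: (281/1809)·0.4306 + (738/1809)·0.7818 + (790/1809)·0.9430 = 0.798

0.798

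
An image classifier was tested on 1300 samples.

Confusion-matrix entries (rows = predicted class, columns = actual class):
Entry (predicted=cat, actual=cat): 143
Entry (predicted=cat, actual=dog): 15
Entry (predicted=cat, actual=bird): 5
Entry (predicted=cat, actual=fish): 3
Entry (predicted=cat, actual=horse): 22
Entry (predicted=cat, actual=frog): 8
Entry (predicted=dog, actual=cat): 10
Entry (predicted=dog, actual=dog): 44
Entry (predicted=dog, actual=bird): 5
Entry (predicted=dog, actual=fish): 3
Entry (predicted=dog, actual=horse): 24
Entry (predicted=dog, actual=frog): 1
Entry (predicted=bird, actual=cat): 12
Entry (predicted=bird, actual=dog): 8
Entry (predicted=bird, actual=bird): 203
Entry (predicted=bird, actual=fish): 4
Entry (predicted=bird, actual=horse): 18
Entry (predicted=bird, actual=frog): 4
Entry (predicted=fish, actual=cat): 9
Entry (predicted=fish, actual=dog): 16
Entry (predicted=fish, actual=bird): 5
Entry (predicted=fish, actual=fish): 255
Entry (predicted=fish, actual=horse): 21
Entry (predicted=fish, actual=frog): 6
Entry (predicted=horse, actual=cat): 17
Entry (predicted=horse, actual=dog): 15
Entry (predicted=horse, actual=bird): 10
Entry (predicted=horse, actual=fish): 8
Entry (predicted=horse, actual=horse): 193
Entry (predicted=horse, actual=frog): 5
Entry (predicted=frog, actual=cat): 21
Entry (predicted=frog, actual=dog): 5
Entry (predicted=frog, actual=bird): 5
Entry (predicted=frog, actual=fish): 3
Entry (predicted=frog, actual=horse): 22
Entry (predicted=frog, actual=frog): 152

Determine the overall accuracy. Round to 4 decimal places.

Accuracy = trace / total = (143+44+203+255+193+152=990) / 1300 = 990/1300 = 0.7615

0.7615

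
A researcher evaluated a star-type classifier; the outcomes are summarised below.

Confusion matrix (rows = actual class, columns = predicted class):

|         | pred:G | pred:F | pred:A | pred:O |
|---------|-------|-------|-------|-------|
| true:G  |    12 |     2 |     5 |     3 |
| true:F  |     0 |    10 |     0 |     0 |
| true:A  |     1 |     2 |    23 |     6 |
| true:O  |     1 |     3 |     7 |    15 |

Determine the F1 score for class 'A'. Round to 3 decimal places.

0.687

Take TP from the diagonal, FP from the rest of the 'A' prediction marginal, FN from the rest of the 'A' actual marginal.
F1 score = 2·TP/(2·TP+FP+FN).
A: TP=23, FP=5+0+7=12, FN=1+2+6=9 → 46/67 = 0.6866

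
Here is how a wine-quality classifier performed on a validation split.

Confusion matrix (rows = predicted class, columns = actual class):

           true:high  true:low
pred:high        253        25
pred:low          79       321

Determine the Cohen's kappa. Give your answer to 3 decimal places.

Observed agreement pₒ = trace/N = 574/678 = 0.8466
Expected agreement pₑ = Σ (rowᵢ·colᵢ)/N² = (332·278 + 346·400)/678² = 0.5019
κ = (pₒ − pₑ)/(1 − pₑ) = (0.8466 − 0.5019)/(1 − 0.5019) = 0.692

0.692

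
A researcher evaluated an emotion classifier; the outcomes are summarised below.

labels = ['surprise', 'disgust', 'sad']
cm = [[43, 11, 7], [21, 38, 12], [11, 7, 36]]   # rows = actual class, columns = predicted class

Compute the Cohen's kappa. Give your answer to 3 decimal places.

0.444

Observed agreement pₒ = trace/N = 117/186 = 0.6290
Expected agreement pₑ = Σ (rowᵢ·colᵢ)/N² = (61·75 + 71·56 + 54·55)/186² = 0.3330
κ = (pₒ − pₑ)/(1 − pₑ) = (0.6290 − 0.3330)/(1 − 0.3330) = 0.444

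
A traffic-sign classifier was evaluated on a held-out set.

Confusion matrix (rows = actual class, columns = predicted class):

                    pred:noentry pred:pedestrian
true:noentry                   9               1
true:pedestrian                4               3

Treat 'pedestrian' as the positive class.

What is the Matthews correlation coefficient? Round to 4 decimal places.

0.3812

MCC = (TP·TN − FP·FN) / √((TP+FP)(TP+FN)(TN+FP)(TN+FN))
Numerator = 3·9 − 1·4 = 23
Denominator = √(4·7·10·13) = √3640 = 60.3324
MCC = 23 / 60.3324 = 0.3812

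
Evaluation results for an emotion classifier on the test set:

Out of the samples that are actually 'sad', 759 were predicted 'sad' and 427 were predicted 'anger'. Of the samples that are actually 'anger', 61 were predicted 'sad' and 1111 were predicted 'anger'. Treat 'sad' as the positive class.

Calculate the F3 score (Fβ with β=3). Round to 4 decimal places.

0.6603

Fβ = (1+β²)·TP / ((1+β²)·TP + β²·FN + FP), with β²=9
= 10·759 / (10·759 + 9·427 + 61) = 0.6603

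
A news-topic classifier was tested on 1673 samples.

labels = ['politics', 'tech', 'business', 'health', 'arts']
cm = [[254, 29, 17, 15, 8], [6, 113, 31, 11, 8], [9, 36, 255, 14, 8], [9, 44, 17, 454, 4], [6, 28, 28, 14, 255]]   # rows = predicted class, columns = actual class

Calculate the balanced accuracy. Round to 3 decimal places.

0.775

Balanced accuracy = mean of per-class recall.
  politics: recall = 254/284 = 0.8944
  tech: recall = 113/250 = 0.4520
  business: recall = 255/348 = 0.7328
  health: recall = 454/508 = 0.8937
  arts: recall = 255/283 = 0.9011
Mean = (0.8944 + 0.4520 + 0.7328 + 0.8937 + 0.9011) / 5 = 0.775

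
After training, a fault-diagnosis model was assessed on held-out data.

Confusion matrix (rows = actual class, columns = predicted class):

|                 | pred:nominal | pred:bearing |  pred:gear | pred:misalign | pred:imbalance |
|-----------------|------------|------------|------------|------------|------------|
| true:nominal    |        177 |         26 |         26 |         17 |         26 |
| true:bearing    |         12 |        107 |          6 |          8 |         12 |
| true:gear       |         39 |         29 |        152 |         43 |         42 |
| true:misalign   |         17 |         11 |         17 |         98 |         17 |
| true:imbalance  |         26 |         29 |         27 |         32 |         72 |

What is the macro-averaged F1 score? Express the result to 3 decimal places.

0.558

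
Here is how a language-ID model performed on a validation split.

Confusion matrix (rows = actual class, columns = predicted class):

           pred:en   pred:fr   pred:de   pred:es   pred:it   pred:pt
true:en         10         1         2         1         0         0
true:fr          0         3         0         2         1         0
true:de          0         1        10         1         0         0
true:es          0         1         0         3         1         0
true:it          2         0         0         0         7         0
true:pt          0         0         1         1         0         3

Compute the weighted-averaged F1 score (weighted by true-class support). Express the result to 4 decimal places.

0.7143

Per-class F1 score (2·TP/(2·TP+FP+FN)):
  en: TP=10, FP=0+0+0+2+0=2, FN=1+2+1+0+0=4 → 20/26 = 0.76923
  fr: TP=3, FP=1+1+1+0+0=3, FN=0+0+2+1+0=3 → 6/12 = 0.50000
  de: TP=10, FP=2+0+0+0+1=3, FN=0+1+1+0+0=2 → 20/25 = 0.80000
  es: TP=3, FP=1+2+1+0+1=5, FN=0+1+0+1+0=2 → 6/13 = 0.46154
  it: TP=7, FP=0+1+0+1+0=2, FN=2+0+0+0+0=2 → 14/18 = 0.77778
  pt: TP=3, FP=0+0+0+0+0=0, FN=0+0+1+1+0=2 → 6/8 = 0.75000
Weighted-F1 score = Σ (supportᵢ/N)·F1 scoreᵢ with N=51: (14/51)·0.76923 + (6/51)·0.50000 + (12/51)·0.80000 + (5/51)·0.46154 + (9/51)·0.77778 + (5/51)·0.75000 = 0.7143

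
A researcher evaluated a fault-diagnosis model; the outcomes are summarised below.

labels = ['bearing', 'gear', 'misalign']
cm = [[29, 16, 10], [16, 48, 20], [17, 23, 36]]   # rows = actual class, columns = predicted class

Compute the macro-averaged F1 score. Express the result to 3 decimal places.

Per-class F1 score (2·TP/(2·TP+FP+FN)):
  bearing: TP=29, FP=16+17=33, FN=16+10=26 → 58/117 = 0.4957
  gear: TP=48, FP=16+23=39, FN=16+20=36 → 96/171 = 0.5614
  misalign: TP=36, FP=10+20=30, FN=17+23=40 → 72/142 = 0.5070
Macro-F1 score = mean = (0.4957 + 0.5614 + 0.5070) / 3 = 0.521

0.521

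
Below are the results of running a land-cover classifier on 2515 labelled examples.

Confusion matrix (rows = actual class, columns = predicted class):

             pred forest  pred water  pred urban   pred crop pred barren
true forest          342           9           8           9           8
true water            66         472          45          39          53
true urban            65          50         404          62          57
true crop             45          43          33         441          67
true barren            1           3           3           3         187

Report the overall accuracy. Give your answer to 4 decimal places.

0.7340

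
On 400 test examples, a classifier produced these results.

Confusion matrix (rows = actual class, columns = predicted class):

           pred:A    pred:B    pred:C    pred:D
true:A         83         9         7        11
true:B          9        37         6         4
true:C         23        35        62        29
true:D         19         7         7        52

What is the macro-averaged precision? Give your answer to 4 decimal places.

Per-class precision (TP/(TP+FP)):
  A: TP=83, FP=9+23+19=51 → 83/134 = 0.61940
  B: TP=37, FP=9+35+7=51 → 37/88 = 0.42045
  C: TP=62, FP=7+6+7=20 → 62/82 = 0.75610
  D: TP=52, FP=11+4+29=44 → 52/96 = 0.54167
Macro-precision = mean = (0.61940 + 0.42045 + 0.75610 + 0.54167) / 4 = 0.5844

0.5844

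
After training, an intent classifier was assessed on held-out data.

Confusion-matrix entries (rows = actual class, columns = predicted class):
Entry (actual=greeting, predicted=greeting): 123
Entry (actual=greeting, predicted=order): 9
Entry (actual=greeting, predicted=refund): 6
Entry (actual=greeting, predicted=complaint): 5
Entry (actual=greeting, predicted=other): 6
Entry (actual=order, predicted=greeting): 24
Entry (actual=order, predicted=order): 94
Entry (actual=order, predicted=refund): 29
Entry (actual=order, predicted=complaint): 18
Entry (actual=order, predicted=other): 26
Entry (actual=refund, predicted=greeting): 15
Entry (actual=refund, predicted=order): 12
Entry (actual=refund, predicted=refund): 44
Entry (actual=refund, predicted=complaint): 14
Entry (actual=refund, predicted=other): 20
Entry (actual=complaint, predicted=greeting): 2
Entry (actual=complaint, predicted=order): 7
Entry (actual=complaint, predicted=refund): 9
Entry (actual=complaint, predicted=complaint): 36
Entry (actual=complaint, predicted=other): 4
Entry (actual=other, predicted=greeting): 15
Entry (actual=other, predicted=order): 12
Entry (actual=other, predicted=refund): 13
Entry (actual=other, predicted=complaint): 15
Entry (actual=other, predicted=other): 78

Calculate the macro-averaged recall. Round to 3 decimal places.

Per-class recall (TP/(TP+FN)):
  greeting: TP=123, FN=9+6+5+6=26 → 123/149 = 0.8255
  order: TP=94, FN=24+29+18+26=97 → 94/191 = 0.4921
  refund: TP=44, FN=15+12+14+20=61 → 44/105 = 0.4190
  complaint: TP=36, FN=2+7+9+4=22 → 36/58 = 0.6207
  other: TP=78, FN=15+12+13+15=55 → 78/133 = 0.5865
Macro-recall = mean = (0.8255 + 0.4921 + 0.4190 + 0.6207 + 0.5865) / 5 = 0.589

0.589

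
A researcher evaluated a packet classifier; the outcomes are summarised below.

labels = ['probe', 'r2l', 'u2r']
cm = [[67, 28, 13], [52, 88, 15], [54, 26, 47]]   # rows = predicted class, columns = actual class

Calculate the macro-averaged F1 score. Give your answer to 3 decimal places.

Per-class F1 score (2·TP/(2·TP+FP+FN)):
  probe: TP=67, FP=28+13=41, FN=52+54=106 → 134/281 = 0.4769
  r2l: TP=88, FP=52+15=67, FN=28+26=54 → 176/297 = 0.5926
  u2r: TP=47, FP=54+26=80, FN=13+15=28 → 94/202 = 0.4653
Macro-F1 score = mean = (0.4769 + 0.5926 + 0.4653) / 3 = 0.512

0.512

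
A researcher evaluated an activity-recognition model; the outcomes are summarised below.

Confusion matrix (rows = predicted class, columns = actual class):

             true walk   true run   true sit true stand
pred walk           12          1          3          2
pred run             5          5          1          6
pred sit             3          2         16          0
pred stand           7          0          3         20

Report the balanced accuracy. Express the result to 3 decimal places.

0.620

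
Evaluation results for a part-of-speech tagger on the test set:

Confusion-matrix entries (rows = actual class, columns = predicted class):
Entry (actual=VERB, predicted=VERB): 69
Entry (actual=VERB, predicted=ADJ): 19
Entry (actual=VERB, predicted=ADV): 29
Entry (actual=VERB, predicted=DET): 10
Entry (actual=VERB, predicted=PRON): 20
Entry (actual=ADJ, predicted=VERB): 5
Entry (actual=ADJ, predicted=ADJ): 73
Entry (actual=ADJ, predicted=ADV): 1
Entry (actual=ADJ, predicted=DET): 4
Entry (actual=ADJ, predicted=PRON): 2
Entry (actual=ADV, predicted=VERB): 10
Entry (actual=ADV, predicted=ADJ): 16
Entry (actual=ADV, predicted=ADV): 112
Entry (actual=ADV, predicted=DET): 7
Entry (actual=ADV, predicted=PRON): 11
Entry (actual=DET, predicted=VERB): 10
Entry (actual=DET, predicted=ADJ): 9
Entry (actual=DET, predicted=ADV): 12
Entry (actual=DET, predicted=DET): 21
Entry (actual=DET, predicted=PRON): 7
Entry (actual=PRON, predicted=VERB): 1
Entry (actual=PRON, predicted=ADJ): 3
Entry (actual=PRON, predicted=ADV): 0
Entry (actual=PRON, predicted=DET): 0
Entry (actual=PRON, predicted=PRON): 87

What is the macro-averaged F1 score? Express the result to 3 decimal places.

0.644

Per-class F1 score (2·TP/(2·TP+FP+FN)):
  VERB: TP=69, FP=5+10+10+1=26, FN=19+29+10+20=78 → 138/242 = 0.5702
  ADJ: TP=73, FP=19+16+9+3=47, FN=5+1+4+2=12 → 146/205 = 0.7122
  ADV: TP=112, FP=29+1+12+0=42, FN=10+16+7+11=44 → 224/310 = 0.7226
  DET: TP=21, FP=10+4+7+0=21, FN=10+9+12+7=38 → 42/101 = 0.4158
  PRON: TP=87, FP=20+2+11+7=40, FN=1+3+0+0=4 → 174/218 = 0.7982
Macro-F1 score = mean = (0.5702 + 0.7122 + 0.7226 + 0.4158 + 0.7982) / 5 = 0.644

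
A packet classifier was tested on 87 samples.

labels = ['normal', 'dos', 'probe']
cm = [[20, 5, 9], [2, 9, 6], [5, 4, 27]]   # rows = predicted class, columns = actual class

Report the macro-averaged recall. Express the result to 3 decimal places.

Per-class recall (TP/(TP+FN)):
  normal: TP=20, FN=2+5=7 → 20/27 = 0.7407
  dos: TP=9, FN=5+4=9 → 9/18 = 0.5000
  probe: TP=27, FN=9+6=15 → 27/42 = 0.6429
Macro-recall = mean = (0.7407 + 0.5000 + 0.6429) / 3 = 0.628

0.628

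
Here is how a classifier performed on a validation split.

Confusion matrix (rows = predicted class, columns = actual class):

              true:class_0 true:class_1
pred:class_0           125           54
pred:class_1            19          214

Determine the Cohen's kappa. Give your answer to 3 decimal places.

Observed agreement pₒ = trace/N = 339/412 = 0.8228
Expected agreement pₑ = Σ (rowᵢ·colᵢ)/N² = (144·179 + 268·233)/412² = 0.5197
κ = (pₒ − pₑ)/(1 − pₑ) = (0.8228 − 0.5197)/(1 − 0.5197) = 0.631

0.631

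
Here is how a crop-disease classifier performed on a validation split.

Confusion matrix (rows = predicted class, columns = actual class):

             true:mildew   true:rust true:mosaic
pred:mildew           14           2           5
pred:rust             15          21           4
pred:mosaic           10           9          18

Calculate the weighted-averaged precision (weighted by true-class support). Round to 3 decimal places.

0.571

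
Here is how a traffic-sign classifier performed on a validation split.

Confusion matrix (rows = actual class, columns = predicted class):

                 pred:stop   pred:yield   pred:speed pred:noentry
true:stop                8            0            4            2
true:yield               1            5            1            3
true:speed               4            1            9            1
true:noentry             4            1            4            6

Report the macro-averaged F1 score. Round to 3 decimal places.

0.524

Per-class F1 score (2·TP/(2·TP+FP+FN)):
  stop: TP=8, FP=1+4+4=9, FN=0+4+2=6 → 16/31 = 0.5161
  yield: TP=5, FP=0+1+1=2, FN=1+1+3=5 → 10/17 = 0.5882
  speed: TP=9, FP=4+1+4=9, FN=4+1+1=6 → 18/33 = 0.5455
  noentry: TP=6, FP=2+3+1=6, FN=4+1+4=9 → 12/27 = 0.4444
Macro-F1 score = mean = (0.5161 + 0.5882 + 0.5455 + 0.4444) / 4 = 0.524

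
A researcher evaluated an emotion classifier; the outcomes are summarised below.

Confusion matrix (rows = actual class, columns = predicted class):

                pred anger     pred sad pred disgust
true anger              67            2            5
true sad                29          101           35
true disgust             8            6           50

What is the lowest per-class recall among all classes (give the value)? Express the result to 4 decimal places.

Per-class recall (TP/(TP+FN)):
  anger: TP=67, FN=2+5=7 → 67/74 = 0.90541
  sad: TP=101, FN=29+35=64 → 101/165 = 0.61212
  disgust: TP=50, FN=8+6=14 → 50/64 = 0.78125
Lowest is class 'sad' with recall = 0.6121.

0.6121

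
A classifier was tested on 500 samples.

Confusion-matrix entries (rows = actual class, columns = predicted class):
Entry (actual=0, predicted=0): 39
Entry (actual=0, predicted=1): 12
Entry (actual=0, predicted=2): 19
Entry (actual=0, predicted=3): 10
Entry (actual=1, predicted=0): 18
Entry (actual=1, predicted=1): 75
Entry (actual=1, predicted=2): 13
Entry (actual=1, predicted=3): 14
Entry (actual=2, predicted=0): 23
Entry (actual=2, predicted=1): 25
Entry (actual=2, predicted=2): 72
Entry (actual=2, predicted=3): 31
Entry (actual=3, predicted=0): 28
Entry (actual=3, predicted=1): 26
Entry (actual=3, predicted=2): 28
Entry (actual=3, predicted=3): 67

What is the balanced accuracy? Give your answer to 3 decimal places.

Balanced accuracy = mean of per-class recall.
  0: recall = 39/80 = 0.4875
  1: recall = 75/120 = 0.6250
  2: recall = 72/151 = 0.4768
  3: recall = 67/149 = 0.4497
Mean = (0.4875 + 0.6250 + 0.4768 + 0.4497) / 4 = 0.510

0.510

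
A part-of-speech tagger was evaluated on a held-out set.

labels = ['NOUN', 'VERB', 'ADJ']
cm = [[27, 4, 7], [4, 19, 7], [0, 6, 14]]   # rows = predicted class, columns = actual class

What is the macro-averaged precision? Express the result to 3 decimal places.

0.681

Per-class precision (TP/(TP+FP)):
  NOUN: TP=27, FP=4+7=11 → 27/38 = 0.7105
  VERB: TP=19, FP=4+7=11 → 19/30 = 0.6333
  ADJ: TP=14, FP=0+6=6 → 14/20 = 0.7000
Macro-precision = mean = (0.7105 + 0.6333 + 0.7000) / 3 = 0.681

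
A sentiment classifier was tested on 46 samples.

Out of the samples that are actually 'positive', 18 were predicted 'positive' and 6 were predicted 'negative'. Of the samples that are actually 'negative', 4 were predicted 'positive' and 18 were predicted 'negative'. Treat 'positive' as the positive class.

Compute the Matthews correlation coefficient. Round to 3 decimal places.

MCC = (TP·TN − FP·FN) / √((TP+FP)(TP+FN)(TN+FP)(TN+FN))
Numerator = 18·18 − 4·6 = 300
Denominator = √(22·24·22·24) = √278784 = 528.0000
MCC = 300 / 528.0000 = 0.568

0.568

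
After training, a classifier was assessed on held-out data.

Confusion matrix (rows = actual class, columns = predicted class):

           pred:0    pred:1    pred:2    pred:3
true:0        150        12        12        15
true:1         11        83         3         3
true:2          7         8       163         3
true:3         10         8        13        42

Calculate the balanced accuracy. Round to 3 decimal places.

0.775

Balanced accuracy = mean of per-class recall.
  0: recall = 150/189 = 0.7937
  1: recall = 83/100 = 0.8300
  2: recall = 163/181 = 0.9006
  3: recall = 42/73 = 0.5753
Mean = (0.7937 + 0.8300 + 0.9006 + 0.5753) / 4 = 0.775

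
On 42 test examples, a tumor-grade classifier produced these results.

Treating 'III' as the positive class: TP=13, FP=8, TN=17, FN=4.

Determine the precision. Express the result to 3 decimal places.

Precision = TP/(TP+FP) = 13/(13+8) = 13/21 = 0.619

0.619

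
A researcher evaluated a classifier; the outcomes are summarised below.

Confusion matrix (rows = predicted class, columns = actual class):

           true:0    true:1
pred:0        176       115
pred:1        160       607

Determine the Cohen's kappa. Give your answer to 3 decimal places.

Observed agreement pₒ = trace/N = 783/1058 = 0.7401
Expected agreement pₑ = Σ (rowᵢ·colᵢ)/N² = (336·291 + 722·767)/1058² = 0.5821
κ = (pₒ − pₑ)/(1 − pₑ) = (0.7401 − 0.5821)/(1 − 0.5821) = 0.378

0.378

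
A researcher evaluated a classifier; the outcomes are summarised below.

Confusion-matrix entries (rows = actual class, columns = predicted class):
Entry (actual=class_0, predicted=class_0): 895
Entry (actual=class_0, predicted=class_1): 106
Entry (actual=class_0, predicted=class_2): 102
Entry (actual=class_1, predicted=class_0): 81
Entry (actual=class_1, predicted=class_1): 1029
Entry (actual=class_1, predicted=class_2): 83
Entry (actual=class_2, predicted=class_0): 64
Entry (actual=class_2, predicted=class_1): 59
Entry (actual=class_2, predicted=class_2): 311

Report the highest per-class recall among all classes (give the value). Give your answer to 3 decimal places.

Per-class recall (TP/(TP+FN)):
  class_0: TP=895, FN=106+102=208 → 895/1103 = 0.8114
  class_1: TP=1029, FN=81+83=164 → 1029/1193 = 0.8625
  class_2: TP=311, FN=64+59=123 → 311/434 = 0.7166
Highest is class 'class_1' with recall = 0.863.

0.863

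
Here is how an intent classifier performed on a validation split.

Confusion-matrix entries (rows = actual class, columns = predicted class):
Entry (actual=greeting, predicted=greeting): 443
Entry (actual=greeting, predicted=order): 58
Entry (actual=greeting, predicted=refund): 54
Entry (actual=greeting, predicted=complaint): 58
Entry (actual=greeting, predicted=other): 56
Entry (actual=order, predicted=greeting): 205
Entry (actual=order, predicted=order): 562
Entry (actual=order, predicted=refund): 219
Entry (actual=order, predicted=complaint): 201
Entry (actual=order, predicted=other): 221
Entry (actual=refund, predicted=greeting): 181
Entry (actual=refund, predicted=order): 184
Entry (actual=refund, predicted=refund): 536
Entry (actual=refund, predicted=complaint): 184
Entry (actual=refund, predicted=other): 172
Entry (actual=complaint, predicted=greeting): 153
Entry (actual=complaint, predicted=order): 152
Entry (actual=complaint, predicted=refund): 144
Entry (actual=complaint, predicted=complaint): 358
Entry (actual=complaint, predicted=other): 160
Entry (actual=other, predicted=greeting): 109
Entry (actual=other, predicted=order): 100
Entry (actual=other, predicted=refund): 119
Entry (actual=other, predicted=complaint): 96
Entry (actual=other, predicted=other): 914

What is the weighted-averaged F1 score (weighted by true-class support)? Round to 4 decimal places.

0.4937

Per-class F1 score (2·TP/(2·TP+FP+FN)):
  greeting: TP=443, FP=205+181+153+109=648, FN=58+54+58+56=226 → 886/1760 = 0.50341
  order: TP=562, FP=58+184+152+100=494, FN=205+219+201+221=846 → 1124/2464 = 0.45617
  refund: TP=536, FP=54+219+144+119=536, FN=181+184+184+172=721 → 1072/2329 = 0.46028
  complaint: TP=358, FP=58+201+184+96=539, FN=153+152+144+160=609 → 716/1864 = 0.38412
  other: TP=914, FP=56+221+172+160=609, FN=109+100+119+96=424 → 1828/2861 = 0.63894
Weighted-F1 score = Σ (supportᵢ/N)·F1 scoreᵢ with N=5639: (669/5639)·0.50341 + (1408/5639)·0.45617 + (1257/5639)·0.46028 + (967/5639)·0.38412 + (1338/5639)·0.63894 = 0.4937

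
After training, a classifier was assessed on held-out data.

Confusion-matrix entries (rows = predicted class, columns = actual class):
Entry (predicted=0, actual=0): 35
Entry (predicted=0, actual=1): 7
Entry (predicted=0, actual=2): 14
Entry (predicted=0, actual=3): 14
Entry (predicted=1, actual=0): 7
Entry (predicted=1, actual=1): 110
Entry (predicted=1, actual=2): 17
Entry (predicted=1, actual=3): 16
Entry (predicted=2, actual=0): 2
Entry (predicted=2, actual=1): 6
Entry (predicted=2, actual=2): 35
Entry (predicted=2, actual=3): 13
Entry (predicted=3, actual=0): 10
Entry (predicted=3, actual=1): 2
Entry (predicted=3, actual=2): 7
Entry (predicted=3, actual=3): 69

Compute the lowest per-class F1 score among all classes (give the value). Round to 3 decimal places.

Per-class F1 score (2·TP/(2·TP+FP+FN)):
  0: TP=35, FP=7+14+14=35, FN=7+2+10=19 → 70/124 = 0.5645
  1: TP=110, FP=7+17+16=40, FN=7+6+2=15 → 220/275 = 0.8000
  2: TP=35, FP=2+6+13=21, FN=14+17+7=38 → 70/129 = 0.5426
  3: TP=69, FP=10+2+7=19, FN=14+16+13=43 → 138/200 = 0.6900
Lowest is class '2' with F1 score = 0.543.

0.543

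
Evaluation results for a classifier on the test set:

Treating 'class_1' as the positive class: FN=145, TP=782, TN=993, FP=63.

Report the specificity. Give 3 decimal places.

0.940

Specificity = TN/(TN+FP) = 993/(993+63) = 0.940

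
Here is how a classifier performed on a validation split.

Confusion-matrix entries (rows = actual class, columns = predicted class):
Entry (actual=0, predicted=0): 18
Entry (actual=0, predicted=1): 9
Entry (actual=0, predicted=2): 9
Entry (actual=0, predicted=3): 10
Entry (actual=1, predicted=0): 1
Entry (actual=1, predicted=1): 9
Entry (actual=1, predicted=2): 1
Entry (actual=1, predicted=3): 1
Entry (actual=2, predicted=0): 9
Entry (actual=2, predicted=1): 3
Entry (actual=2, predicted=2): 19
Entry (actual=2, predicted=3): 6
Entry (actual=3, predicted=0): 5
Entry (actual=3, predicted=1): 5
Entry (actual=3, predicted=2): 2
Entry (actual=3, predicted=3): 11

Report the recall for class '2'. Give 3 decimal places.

One-vs-rest for '2': TP = diagonal; FP = other classes predicted '2'; FN = '2' predicted as other.
recall = TP/(TP+FN).
2: TP=19, FN=9+3+6=18 → 19/37 = 0.5135

0.514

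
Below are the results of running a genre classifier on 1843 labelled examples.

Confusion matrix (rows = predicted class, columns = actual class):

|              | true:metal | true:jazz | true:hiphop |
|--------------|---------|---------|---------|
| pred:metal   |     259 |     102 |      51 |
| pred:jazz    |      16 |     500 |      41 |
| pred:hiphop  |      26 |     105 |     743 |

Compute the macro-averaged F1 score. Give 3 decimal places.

Per-class F1 score (2·TP/(2·TP+FP+FN)):
  metal: TP=259, FP=102+51=153, FN=16+26=42 → 518/713 = 0.7265
  jazz: TP=500, FP=16+41=57, FN=102+105=207 → 1000/1264 = 0.7911
  hiphop: TP=743, FP=26+105=131, FN=51+41=92 → 1486/1709 = 0.8695
Macro-F1 score = mean = (0.7265 + 0.7911 + 0.8695) / 3 = 0.796

0.796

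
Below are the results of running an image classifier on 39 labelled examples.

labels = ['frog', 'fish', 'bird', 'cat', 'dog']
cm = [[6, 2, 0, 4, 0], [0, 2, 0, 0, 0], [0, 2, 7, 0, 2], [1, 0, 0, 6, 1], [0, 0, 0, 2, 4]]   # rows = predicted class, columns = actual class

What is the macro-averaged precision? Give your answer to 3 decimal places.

Per-class precision (TP/(TP+FP)):
  frog: TP=6, FP=2+0+4+0=6 → 6/12 = 0.5000
  fish: TP=2, FP=0+0+0+0=0 → 2/2 = 1.0000
  bird: TP=7, FP=0+2+0+2=4 → 7/11 = 0.6364
  cat: TP=6, FP=1+0+0+1=2 → 6/8 = 0.7500
  dog: TP=4, FP=0+0+0+2=2 → 4/6 = 0.6667
Macro-precision = mean = (0.5000 + 1.0000 + 0.6364 + 0.7500 + 0.6667) / 5 = 0.711

0.711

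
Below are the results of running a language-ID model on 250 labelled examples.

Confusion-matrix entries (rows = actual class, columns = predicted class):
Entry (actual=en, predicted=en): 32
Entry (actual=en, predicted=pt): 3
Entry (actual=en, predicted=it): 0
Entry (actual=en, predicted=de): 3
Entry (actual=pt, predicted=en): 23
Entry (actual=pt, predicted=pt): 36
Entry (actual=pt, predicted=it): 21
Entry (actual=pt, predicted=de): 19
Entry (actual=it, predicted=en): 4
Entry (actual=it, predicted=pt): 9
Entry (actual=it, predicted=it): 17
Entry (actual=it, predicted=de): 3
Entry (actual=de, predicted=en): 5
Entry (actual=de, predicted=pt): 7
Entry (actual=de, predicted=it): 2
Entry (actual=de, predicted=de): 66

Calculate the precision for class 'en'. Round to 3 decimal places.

Treat 'en' as positive and all other classes as negative.
precision = TP/(TP+FP).
en: TP=32, FP=23+4+5=32 → 32/64 = 0.5000

0.500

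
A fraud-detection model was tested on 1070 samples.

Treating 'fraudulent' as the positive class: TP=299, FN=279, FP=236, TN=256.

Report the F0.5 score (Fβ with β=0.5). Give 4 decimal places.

0.5500

Fβ = (1+β²)·TP / ((1+β²)·TP + β²·FN + FP), with β²=1/4
= 1.25·299 / (1.25·299 + 0.25·279 + 236) = 0.5500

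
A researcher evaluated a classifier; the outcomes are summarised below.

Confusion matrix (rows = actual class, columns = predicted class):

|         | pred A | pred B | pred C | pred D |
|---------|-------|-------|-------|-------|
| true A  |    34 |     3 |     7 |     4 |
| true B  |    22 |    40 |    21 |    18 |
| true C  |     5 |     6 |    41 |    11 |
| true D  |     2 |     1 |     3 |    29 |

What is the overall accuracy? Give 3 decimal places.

Accuracy = trace / total = (34+40+41+29=144) / 247 = 144/247 = 0.583

0.583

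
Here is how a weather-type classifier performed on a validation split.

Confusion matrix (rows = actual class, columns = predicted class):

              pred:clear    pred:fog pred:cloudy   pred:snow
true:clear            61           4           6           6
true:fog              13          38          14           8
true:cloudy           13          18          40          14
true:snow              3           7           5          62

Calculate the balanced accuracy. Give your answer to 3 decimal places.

Balanced accuracy = mean of per-class recall.
  clear: recall = 61/77 = 0.7922
  fog: recall = 38/73 = 0.5205
  cloudy: recall = 40/85 = 0.4706
  snow: recall = 62/77 = 0.8052
Mean = (0.7922 + 0.5205 + 0.4706 + 0.8052) / 4 = 0.647

0.647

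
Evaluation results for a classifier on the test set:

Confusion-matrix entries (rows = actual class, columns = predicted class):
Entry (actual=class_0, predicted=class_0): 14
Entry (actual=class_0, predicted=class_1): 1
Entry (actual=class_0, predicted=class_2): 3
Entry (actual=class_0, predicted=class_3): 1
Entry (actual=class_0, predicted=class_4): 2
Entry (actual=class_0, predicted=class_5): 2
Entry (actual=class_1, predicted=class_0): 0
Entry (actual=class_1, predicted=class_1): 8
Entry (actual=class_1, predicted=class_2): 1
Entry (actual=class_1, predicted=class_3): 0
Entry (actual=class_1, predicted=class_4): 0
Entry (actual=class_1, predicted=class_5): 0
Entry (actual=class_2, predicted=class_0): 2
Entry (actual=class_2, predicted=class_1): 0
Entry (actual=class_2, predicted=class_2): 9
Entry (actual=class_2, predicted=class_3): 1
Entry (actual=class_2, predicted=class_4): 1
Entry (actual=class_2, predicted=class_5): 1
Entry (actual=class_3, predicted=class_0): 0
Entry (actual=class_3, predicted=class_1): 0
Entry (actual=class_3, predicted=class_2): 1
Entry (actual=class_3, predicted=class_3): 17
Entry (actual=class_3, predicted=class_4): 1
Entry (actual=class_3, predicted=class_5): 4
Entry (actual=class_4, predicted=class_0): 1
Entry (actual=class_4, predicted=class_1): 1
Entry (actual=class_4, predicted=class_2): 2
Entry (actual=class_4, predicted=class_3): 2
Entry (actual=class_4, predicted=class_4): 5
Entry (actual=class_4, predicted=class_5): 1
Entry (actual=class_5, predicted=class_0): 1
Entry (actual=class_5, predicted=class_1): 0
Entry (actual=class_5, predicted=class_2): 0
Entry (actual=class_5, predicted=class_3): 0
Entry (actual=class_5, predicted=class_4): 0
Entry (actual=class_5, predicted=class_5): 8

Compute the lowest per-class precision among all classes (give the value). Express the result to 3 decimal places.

Per-class precision (TP/(TP+FP)):
  class_0: TP=14, FP=0+2+0+1+1=4 → 14/18 = 0.7778
  class_1: TP=8, FP=1+0+0+1+0=2 → 8/10 = 0.8000
  class_2: TP=9, FP=3+1+1+2+0=7 → 9/16 = 0.5625
  class_3: TP=17, FP=1+0+1+2+0=4 → 17/21 = 0.8095
  class_4: TP=5, FP=2+0+1+1+0=4 → 5/9 = 0.5556
  class_5: TP=8, FP=2+0+1+4+1=8 → 8/16 = 0.5000
Lowest is class 'class_5' with precision = 0.500.

0.500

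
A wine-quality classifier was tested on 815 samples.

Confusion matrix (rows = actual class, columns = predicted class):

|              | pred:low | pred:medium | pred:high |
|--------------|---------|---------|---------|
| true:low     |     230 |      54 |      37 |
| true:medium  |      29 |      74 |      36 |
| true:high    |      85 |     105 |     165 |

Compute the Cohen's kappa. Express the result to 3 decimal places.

0.355

Observed agreement pₒ = trace/N = 469/815 = 0.5755
Expected agreement pₑ = Σ (rowᵢ·colᵢ)/N² = (321·344 + 139·233 + 355·238)/815² = 0.3422
κ = (pₒ − pₑ)/(1 − pₑ) = (0.5755 − 0.3422)/(1 − 0.3422) = 0.355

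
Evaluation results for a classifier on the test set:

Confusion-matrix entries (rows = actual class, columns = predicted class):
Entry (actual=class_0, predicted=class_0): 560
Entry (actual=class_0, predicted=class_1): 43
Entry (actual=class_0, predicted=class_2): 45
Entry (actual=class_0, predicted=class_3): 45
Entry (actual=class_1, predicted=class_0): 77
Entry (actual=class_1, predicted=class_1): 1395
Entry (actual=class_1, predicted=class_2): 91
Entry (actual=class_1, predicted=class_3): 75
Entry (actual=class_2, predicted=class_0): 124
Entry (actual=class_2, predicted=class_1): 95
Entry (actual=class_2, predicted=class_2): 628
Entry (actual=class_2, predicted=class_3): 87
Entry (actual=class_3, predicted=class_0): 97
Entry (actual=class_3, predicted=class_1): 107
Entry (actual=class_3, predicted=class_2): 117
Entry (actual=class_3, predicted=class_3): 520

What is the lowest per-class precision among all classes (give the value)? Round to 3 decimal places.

0.653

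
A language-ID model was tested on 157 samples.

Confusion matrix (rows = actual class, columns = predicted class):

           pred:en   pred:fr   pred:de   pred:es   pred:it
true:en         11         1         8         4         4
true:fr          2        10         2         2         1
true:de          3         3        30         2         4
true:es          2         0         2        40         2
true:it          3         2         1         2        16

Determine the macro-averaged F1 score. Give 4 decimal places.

Per-class F1 score (2·TP/(2·TP+FP+FN)):
  en: TP=11, FP=2+3+2+3=10, FN=1+8+4+4=17 → 22/49 = 0.44898
  fr: TP=10, FP=1+3+0+2=6, FN=2+2+2+1=7 → 20/33 = 0.60606
  de: TP=30, FP=8+2+2+1=13, FN=3+3+2+4=12 → 60/85 = 0.70588
  es: TP=40, FP=4+2+2+2=10, FN=2+0+2+2=6 → 80/96 = 0.83333
  it: TP=16, FP=4+1+4+2=11, FN=3+2+1+2=8 → 32/51 = 0.62745
Macro-F1 score = mean = (0.44898 + 0.60606 + 0.70588 + 0.83333 + 0.62745) / 5 = 0.6443

0.6443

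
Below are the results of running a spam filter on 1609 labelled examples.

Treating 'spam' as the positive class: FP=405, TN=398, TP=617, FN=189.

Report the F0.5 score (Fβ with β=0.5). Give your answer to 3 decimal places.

0.630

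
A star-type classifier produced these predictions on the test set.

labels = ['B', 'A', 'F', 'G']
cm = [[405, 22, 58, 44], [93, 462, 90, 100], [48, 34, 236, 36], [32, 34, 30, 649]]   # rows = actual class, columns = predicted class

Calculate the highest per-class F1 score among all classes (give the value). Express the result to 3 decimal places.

0.825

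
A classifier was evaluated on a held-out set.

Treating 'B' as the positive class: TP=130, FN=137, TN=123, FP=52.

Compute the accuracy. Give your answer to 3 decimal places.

Accuracy = (TP+TN)/N = (130+123)/442 = 0.572

0.572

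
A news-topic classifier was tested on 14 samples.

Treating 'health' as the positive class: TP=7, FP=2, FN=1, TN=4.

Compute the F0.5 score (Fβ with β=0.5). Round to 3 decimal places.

0.795

Fβ = (1+β²)·TP / ((1+β²)·TP + β²·FN + FP), with β²=1/4
= 1.25·7 / (1.25·7 + 0.25·1 + 2) = 0.795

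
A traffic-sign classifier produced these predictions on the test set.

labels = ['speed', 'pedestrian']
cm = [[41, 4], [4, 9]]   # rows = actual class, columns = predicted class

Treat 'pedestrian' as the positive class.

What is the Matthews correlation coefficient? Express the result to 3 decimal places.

0.603

MCC = (TP·TN − FP·FN) / √((TP+FP)(TP+FN)(TN+FP)(TN+FN))
Numerator = 9·41 − 4·4 = 353
Denominator = √(13·13·45·45) = √342225 = 585.0000
MCC = 353 / 585.0000 = 0.603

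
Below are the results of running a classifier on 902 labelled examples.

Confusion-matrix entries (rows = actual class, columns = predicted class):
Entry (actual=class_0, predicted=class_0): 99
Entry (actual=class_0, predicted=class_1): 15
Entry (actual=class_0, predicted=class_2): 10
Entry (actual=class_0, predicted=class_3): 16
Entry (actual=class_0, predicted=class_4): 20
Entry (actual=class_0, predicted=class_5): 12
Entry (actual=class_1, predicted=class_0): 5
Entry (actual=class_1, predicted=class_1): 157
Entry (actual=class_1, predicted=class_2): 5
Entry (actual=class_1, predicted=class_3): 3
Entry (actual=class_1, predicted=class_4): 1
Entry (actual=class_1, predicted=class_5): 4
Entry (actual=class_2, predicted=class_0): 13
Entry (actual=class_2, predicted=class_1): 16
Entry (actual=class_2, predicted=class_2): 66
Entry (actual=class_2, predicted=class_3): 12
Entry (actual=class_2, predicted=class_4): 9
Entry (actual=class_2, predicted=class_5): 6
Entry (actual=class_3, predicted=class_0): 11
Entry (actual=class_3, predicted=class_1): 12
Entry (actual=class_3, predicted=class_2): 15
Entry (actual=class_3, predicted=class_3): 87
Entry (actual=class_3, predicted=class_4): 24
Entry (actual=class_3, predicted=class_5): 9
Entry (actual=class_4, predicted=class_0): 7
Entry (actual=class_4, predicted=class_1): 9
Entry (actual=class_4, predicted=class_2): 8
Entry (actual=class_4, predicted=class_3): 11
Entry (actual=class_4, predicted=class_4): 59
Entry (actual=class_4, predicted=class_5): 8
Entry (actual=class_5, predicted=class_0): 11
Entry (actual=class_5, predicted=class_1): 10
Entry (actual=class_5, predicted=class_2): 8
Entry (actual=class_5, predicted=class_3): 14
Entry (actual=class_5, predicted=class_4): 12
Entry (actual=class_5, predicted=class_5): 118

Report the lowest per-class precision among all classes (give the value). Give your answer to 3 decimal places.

Per-class precision (TP/(TP+FP)):
  class_0: TP=99, FP=5+13+11+7+11=47 → 99/146 = 0.6781
  class_1: TP=157, FP=15+16+12+9+10=62 → 157/219 = 0.7169
  class_2: TP=66, FP=10+5+15+8+8=46 → 66/112 = 0.5893
  class_3: TP=87, FP=16+3+12+11+14=56 → 87/143 = 0.6084
  class_4: TP=59, FP=20+1+9+24+12=66 → 59/125 = 0.4720
  class_5: TP=118, FP=12+4+6+9+8=39 → 118/157 = 0.7516
Lowest is class 'class_4' with precision = 0.472.

0.472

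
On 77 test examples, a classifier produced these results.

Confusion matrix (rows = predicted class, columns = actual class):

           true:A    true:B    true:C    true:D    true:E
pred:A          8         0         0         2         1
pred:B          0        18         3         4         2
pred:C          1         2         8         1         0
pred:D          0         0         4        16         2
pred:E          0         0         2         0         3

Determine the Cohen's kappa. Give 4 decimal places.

0.5930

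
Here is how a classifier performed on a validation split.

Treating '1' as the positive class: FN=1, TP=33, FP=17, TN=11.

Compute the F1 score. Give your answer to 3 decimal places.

Precision = TP/(TP+FP) = 33/50 = 0.6600
Recall = TP/(TP+FN) = 33/34 = 0.9706
F1 = 2·TP/(2·TP+FP+FN) = 66/84 = 0.786

0.786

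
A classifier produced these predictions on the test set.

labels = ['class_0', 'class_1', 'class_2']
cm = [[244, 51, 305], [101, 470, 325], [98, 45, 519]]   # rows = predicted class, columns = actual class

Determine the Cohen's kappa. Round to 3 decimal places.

Observed agreement pₒ = trace/N = 1233/2158 = 0.5714
Expected agreement pₑ = Σ (rowᵢ·colᵢ)/N² = (443·600 + 566·896 + 1149·662)/2158² = 0.3293
κ = (pₒ − pₑ)/(1 − pₑ) = (0.5714 − 0.3293)/(1 − 0.3293) = 0.361

0.361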